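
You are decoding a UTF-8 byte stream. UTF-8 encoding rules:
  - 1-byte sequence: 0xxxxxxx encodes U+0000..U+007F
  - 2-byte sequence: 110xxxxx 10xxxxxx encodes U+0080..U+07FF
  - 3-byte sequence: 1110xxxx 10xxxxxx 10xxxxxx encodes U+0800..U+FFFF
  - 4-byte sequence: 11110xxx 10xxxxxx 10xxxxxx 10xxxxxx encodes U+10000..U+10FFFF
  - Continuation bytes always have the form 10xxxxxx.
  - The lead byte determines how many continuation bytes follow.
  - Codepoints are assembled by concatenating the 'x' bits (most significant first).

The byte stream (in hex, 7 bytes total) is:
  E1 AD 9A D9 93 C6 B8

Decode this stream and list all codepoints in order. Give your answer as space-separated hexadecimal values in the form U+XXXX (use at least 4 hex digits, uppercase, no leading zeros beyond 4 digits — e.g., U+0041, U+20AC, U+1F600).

Byte[0]=E1: 3-byte lead, need 2 cont bytes. acc=0x1
Byte[1]=AD: continuation. acc=(acc<<6)|0x2D=0x6D
Byte[2]=9A: continuation. acc=(acc<<6)|0x1A=0x1B5A
Completed: cp=U+1B5A (starts at byte 0)
Byte[3]=D9: 2-byte lead, need 1 cont bytes. acc=0x19
Byte[4]=93: continuation. acc=(acc<<6)|0x13=0x653
Completed: cp=U+0653 (starts at byte 3)
Byte[5]=C6: 2-byte lead, need 1 cont bytes. acc=0x6
Byte[6]=B8: continuation. acc=(acc<<6)|0x38=0x1B8
Completed: cp=U+01B8 (starts at byte 5)

Answer: U+1B5A U+0653 U+01B8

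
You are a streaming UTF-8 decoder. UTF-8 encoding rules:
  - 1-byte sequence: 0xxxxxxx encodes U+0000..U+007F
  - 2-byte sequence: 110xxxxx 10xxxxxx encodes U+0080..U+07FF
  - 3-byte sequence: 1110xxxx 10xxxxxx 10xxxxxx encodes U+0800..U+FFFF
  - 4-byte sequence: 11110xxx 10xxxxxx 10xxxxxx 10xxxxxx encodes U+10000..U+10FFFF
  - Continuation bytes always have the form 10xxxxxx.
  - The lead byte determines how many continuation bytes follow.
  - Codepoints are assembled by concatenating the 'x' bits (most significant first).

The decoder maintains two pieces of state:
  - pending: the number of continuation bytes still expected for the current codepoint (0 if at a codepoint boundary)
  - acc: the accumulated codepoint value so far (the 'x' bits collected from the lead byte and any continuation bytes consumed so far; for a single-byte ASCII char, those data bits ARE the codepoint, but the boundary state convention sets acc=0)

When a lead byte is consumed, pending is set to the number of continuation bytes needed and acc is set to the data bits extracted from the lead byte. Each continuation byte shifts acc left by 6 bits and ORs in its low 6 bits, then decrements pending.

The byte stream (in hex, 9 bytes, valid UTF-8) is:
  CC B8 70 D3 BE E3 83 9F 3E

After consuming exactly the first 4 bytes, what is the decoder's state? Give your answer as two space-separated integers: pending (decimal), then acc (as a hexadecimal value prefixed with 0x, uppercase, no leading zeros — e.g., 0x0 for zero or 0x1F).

Byte[0]=CC: 2-byte lead. pending=1, acc=0xC
Byte[1]=B8: continuation. acc=(acc<<6)|0x38=0x338, pending=0
Byte[2]=70: 1-byte. pending=0, acc=0x0
Byte[3]=D3: 2-byte lead. pending=1, acc=0x13

Answer: 1 0x13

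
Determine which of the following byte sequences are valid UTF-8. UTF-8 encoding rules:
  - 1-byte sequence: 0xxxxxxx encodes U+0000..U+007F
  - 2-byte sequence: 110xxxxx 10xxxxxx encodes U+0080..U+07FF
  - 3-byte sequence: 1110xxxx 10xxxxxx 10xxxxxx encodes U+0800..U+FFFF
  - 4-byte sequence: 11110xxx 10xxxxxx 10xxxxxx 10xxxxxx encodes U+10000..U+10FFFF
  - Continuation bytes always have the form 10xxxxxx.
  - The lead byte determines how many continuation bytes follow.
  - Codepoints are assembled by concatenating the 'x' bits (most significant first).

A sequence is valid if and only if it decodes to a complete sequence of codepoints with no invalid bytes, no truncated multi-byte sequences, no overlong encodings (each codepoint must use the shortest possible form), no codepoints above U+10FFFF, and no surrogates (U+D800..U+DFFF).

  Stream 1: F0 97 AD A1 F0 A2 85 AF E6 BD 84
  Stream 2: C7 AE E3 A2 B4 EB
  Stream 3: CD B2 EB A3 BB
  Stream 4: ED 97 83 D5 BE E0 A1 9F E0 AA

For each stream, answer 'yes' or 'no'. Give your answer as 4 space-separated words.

Stream 1: decodes cleanly. VALID
Stream 2: error at byte offset 6. INVALID
Stream 3: decodes cleanly. VALID
Stream 4: error at byte offset 10. INVALID

Answer: yes no yes no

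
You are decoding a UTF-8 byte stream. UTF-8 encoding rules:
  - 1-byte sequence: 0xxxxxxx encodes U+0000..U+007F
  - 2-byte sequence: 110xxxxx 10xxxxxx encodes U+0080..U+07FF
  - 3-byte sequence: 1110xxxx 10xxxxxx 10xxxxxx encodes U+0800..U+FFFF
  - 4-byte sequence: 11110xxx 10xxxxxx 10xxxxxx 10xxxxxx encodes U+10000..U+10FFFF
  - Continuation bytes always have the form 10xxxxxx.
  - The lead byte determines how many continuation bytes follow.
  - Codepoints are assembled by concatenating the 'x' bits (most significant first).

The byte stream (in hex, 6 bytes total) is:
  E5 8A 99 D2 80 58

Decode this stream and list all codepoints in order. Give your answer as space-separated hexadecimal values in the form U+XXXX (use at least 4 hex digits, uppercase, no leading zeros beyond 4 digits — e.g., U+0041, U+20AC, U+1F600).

Byte[0]=E5: 3-byte lead, need 2 cont bytes. acc=0x5
Byte[1]=8A: continuation. acc=(acc<<6)|0x0A=0x14A
Byte[2]=99: continuation. acc=(acc<<6)|0x19=0x5299
Completed: cp=U+5299 (starts at byte 0)
Byte[3]=D2: 2-byte lead, need 1 cont bytes. acc=0x12
Byte[4]=80: continuation. acc=(acc<<6)|0x00=0x480
Completed: cp=U+0480 (starts at byte 3)
Byte[5]=58: 1-byte ASCII. cp=U+0058

Answer: U+5299 U+0480 U+0058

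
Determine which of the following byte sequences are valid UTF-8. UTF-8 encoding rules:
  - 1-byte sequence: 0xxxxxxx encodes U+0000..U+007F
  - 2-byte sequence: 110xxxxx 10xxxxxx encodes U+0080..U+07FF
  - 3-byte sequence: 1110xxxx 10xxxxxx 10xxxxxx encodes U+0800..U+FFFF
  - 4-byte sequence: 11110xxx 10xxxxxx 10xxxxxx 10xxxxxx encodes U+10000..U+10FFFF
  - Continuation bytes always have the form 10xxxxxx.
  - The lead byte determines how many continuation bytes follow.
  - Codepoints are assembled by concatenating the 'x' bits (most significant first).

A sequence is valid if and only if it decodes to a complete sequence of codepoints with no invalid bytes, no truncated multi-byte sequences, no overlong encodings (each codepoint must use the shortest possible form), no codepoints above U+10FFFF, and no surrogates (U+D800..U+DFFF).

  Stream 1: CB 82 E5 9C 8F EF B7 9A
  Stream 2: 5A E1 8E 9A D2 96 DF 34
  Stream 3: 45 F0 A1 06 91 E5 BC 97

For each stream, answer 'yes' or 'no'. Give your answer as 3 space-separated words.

Stream 1: decodes cleanly. VALID
Stream 2: error at byte offset 7. INVALID
Stream 3: error at byte offset 3. INVALID

Answer: yes no no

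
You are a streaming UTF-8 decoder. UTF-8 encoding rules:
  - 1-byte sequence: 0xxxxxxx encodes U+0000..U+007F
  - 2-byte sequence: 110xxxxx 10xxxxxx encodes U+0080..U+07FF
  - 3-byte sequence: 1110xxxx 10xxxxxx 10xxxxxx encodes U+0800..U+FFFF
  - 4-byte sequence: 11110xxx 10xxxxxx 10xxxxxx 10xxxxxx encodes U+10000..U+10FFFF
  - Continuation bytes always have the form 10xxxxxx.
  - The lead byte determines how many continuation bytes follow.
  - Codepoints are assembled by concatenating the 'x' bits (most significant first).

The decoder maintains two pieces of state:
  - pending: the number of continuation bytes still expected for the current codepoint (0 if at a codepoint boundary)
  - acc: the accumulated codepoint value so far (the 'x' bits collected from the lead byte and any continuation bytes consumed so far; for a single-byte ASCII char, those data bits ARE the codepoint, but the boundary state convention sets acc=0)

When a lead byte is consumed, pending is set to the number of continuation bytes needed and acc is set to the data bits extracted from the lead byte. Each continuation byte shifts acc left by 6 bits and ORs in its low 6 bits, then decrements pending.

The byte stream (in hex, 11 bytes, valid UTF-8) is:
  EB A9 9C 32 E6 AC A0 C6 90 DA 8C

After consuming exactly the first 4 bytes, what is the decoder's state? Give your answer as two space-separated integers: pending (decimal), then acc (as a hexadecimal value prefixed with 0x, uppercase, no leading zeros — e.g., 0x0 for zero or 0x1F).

Answer: 0 0x0

Derivation:
Byte[0]=EB: 3-byte lead. pending=2, acc=0xB
Byte[1]=A9: continuation. acc=(acc<<6)|0x29=0x2E9, pending=1
Byte[2]=9C: continuation. acc=(acc<<6)|0x1C=0xBA5C, pending=0
Byte[3]=32: 1-byte. pending=0, acc=0x0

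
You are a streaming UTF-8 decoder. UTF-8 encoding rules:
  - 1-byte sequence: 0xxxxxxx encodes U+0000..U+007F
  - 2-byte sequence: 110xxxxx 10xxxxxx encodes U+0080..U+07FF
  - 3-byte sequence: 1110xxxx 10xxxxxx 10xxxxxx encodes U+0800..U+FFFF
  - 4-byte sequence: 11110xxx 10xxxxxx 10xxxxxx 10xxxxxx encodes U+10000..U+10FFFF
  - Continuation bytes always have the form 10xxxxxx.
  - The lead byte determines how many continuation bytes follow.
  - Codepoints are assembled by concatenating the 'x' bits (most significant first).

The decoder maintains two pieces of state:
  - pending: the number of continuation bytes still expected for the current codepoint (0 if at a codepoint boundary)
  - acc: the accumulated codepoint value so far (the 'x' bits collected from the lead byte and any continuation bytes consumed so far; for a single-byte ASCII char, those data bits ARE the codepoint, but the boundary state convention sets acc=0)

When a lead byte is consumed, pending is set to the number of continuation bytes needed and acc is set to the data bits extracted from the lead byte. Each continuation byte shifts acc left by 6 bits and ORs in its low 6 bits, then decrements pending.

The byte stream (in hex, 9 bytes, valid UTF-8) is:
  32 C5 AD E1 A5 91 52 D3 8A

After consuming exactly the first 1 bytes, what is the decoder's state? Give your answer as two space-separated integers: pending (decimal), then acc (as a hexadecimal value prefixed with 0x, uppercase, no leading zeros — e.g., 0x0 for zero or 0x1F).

Byte[0]=32: 1-byte. pending=0, acc=0x0

Answer: 0 0x0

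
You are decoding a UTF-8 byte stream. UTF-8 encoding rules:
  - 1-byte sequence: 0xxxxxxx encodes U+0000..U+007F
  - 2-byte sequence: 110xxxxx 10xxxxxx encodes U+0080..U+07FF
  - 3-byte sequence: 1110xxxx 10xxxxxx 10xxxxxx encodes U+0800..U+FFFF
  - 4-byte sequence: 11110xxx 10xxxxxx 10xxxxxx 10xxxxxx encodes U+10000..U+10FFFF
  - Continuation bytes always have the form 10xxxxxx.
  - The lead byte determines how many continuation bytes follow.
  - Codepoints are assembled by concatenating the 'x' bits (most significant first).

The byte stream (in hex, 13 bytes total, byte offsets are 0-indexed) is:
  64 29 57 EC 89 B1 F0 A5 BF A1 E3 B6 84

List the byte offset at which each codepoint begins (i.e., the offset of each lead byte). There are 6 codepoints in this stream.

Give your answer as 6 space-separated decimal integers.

Byte[0]=64: 1-byte ASCII. cp=U+0064
Byte[1]=29: 1-byte ASCII. cp=U+0029
Byte[2]=57: 1-byte ASCII. cp=U+0057
Byte[3]=EC: 3-byte lead, need 2 cont bytes. acc=0xC
Byte[4]=89: continuation. acc=(acc<<6)|0x09=0x309
Byte[5]=B1: continuation. acc=(acc<<6)|0x31=0xC271
Completed: cp=U+C271 (starts at byte 3)
Byte[6]=F0: 4-byte lead, need 3 cont bytes. acc=0x0
Byte[7]=A5: continuation. acc=(acc<<6)|0x25=0x25
Byte[8]=BF: continuation. acc=(acc<<6)|0x3F=0x97F
Byte[9]=A1: continuation. acc=(acc<<6)|0x21=0x25FE1
Completed: cp=U+25FE1 (starts at byte 6)
Byte[10]=E3: 3-byte lead, need 2 cont bytes. acc=0x3
Byte[11]=B6: continuation. acc=(acc<<6)|0x36=0xF6
Byte[12]=84: continuation. acc=(acc<<6)|0x04=0x3D84
Completed: cp=U+3D84 (starts at byte 10)

Answer: 0 1 2 3 6 10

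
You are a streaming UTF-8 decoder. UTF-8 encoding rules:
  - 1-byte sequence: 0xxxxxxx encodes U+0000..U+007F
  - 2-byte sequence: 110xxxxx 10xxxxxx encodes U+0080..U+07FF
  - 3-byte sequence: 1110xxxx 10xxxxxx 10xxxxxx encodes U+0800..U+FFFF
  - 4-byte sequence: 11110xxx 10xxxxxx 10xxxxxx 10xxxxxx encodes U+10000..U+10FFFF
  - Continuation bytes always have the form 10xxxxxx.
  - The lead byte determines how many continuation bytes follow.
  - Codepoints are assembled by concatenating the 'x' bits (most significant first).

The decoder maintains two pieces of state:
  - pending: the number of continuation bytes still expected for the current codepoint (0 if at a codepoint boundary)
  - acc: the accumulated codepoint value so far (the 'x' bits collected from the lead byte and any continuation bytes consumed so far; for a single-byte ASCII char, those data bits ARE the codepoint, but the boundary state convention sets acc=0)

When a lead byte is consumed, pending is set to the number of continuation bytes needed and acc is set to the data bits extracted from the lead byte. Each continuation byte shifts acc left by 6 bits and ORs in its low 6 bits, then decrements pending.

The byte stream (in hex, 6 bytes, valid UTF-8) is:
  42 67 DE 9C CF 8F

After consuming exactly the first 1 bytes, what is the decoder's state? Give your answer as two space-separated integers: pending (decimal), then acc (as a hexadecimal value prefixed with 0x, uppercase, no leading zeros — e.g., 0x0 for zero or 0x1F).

Answer: 0 0x0

Derivation:
Byte[0]=42: 1-byte. pending=0, acc=0x0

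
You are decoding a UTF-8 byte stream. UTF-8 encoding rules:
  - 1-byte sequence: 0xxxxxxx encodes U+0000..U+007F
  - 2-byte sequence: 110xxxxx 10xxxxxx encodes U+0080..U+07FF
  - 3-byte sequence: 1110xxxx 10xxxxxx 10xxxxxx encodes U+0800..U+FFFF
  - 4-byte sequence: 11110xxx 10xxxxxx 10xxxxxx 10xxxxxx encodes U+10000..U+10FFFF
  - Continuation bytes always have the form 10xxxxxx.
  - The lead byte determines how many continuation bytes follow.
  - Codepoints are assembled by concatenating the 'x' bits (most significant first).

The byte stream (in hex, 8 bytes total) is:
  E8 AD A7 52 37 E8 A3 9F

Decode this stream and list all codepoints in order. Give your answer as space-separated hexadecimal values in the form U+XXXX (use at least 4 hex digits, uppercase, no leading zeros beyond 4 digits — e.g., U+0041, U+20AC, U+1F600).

Byte[0]=E8: 3-byte lead, need 2 cont bytes. acc=0x8
Byte[1]=AD: continuation. acc=(acc<<6)|0x2D=0x22D
Byte[2]=A7: continuation. acc=(acc<<6)|0x27=0x8B67
Completed: cp=U+8B67 (starts at byte 0)
Byte[3]=52: 1-byte ASCII. cp=U+0052
Byte[4]=37: 1-byte ASCII. cp=U+0037
Byte[5]=E8: 3-byte lead, need 2 cont bytes. acc=0x8
Byte[6]=A3: continuation. acc=(acc<<6)|0x23=0x223
Byte[7]=9F: continuation. acc=(acc<<6)|0x1F=0x88DF
Completed: cp=U+88DF (starts at byte 5)

Answer: U+8B67 U+0052 U+0037 U+88DF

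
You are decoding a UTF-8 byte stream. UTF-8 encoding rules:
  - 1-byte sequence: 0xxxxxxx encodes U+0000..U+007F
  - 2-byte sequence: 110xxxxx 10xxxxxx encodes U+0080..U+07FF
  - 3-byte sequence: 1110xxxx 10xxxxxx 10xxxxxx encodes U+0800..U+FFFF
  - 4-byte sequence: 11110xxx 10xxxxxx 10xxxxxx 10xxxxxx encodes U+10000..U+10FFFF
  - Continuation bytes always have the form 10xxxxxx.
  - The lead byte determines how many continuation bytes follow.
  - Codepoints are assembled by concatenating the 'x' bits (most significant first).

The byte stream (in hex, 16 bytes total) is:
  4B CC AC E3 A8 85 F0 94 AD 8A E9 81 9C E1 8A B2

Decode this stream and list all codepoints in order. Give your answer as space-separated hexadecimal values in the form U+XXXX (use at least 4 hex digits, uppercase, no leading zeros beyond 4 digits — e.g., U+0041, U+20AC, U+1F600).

Byte[0]=4B: 1-byte ASCII. cp=U+004B
Byte[1]=CC: 2-byte lead, need 1 cont bytes. acc=0xC
Byte[2]=AC: continuation. acc=(acc<<6)|0x2C=0x32C
Completed: cp=U+032C (starts at byte 1)
Byte[3]=E3: 3-byte lead, need 2 cont bytes. acc=0x3
Byte[4]=A8: continuation. acc=(acc<<6)|0x28=0xE8
Byte[5]=85: continuation. acc=(acc<<6)|0x05=0x3A05
Completed: cp=U+3A05 (starts at byte 3)
Byte[6]=F0: 4-byte lead, need 3 cont bytes. acc=0x0
Byte[7]=94: continuation. acc=(acc<<6)|0x14=0x14
Byte[8]=AD: continuation. acc=(acc<<6)|0x2D=0x52D
Byte[9]=8A: continuation. acc=(acc<<6)|0x0A=0x14B4A
Completed: cp=U+14B4A (starts at byte 6)
Byte[10]=E9: 3-byte lead, need 2 cont bytes. acc=0x9
Byte[11]=81: continuation. acc=(acc<<6)|0x01=0x241
Byte[12]=9C: continuation. acc=(acc<<6)|0x1C=0x905C
Completed: cp=U+905C (starts at byte 10)
Byte[13]=E1: 3-byte lead, need 2 cont bytes. acc=0x1
Byte[14]=8A: continuation. acc=(acc<<6)|0x0A=0x4A
Byte[15]=B2: continuation. acc=(acc<<6)|0x32=0x12B2
Completed: cp=U+12B2 (starts at byte 13)

Answer: U+004B U+032C U+3A05 U+14B4A U+905C U+12B2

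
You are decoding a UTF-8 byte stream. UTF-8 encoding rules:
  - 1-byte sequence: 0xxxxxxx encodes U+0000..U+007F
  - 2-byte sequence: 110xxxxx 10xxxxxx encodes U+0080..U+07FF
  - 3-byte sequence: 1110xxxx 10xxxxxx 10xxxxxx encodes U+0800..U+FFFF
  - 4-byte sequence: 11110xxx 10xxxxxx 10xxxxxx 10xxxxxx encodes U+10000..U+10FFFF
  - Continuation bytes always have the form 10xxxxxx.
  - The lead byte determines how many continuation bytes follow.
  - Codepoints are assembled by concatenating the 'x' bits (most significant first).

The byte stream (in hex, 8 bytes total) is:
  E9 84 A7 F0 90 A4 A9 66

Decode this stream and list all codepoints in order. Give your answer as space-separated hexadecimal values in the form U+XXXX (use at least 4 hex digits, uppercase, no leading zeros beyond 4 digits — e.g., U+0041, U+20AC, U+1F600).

Byte[0]=E9: 3-byte lead, need 2 cont bytes. acc=0x9
Byte[1]=84: continuation. acc=(acc<<6)|0x04=0x244
Byte[2]=A7: continuation. acc=(acc<<6)|0x27=0x9127
Completed: cp=U+9127 (starts at byte 0)
Byte[3]=F0: 4-byte lead, need 3 cont bytes. acc=0x0
Byte[4]=90: continuation. acc=(acc<<6)|0x10=0x10
Byte[5]=A4: continuation. acc=(acc<<6)|0x24=0x424
Byte[6]=A9: continuation. acc=(acc<<6)|0x29=0x10929
Completed: cp=U+10929 (starts at byte 3)
Byte[7]=66: 1-byte ASCII. cp=U+0066

Answer: U+9127 U+10929 U+0066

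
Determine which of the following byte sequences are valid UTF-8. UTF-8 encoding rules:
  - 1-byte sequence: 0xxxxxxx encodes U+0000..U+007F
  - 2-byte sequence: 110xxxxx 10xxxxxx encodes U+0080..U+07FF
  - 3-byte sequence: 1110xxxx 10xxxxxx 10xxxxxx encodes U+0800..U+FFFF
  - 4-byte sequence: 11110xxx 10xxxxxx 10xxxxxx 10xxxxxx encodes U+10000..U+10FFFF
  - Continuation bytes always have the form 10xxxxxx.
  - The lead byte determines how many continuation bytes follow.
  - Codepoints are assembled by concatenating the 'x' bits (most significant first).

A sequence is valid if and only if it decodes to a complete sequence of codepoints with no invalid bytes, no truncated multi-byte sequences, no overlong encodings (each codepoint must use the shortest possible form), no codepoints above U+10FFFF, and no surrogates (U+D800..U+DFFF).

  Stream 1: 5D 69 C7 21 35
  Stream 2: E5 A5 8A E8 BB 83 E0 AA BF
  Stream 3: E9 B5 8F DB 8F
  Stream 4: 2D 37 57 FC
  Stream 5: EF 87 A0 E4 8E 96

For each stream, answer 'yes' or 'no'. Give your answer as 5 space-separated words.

Answer: no yes yes no yes

Derivation:
Stream 1: error at byte offset 3. INVALID
Stream 2: decodes cleanly. VALID
Stream 3: decodes cleanly. VALID
Stream 4: error at byte offset 3. INVALID
Stream 5: decodes cleanly. VALID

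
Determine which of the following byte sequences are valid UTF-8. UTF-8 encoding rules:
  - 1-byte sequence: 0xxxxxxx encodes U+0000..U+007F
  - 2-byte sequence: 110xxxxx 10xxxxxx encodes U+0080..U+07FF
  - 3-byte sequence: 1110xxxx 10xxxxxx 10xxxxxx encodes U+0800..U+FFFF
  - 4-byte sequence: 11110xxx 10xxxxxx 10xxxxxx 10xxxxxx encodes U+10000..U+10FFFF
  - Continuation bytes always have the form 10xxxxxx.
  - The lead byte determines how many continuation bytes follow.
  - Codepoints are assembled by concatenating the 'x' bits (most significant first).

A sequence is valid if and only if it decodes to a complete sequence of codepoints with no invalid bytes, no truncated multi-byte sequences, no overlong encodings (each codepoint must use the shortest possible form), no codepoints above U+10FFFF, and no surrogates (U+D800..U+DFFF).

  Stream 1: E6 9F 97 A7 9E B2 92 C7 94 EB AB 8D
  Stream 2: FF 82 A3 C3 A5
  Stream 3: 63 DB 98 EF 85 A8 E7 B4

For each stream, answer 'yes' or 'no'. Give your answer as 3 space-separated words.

Stream 1: error at byte offset 3. INVALID
Stream 2: error at byte offset 0. INVALID
Stream 3: error at byte offset 8. INVALID

Answer: no no no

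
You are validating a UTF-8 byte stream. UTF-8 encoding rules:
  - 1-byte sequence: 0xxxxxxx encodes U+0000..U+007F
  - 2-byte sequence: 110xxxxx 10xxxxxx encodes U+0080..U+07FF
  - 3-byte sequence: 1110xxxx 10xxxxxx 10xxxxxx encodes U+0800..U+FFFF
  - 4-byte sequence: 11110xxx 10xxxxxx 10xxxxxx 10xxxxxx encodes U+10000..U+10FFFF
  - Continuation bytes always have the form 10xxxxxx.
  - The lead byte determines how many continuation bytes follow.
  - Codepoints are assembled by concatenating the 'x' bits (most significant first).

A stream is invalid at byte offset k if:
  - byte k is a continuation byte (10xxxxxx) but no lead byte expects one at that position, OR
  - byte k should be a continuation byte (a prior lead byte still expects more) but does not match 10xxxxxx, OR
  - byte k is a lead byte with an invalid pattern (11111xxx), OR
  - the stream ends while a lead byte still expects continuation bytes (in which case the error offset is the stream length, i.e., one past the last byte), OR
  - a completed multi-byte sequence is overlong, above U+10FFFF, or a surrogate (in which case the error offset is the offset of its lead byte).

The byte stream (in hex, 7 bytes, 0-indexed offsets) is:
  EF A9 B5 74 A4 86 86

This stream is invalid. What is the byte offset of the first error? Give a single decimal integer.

Byte[0]=EF: 3-byte lead, need 2 cont bytes. acc=0xF
Byte[1]=A9: continuation. acc=(acc<<6)|0x29=0x3E9
Byte[2]=B5: continuation. acc=(acc<<6)|0x35=0xFA75
Completed: cp=U+FA75 (starts at byte 0)
Byte[3]=74: 1-byte ASCII. cp=U+0074
Byte[4]=A4: INVALID lead byte (not 0xxx/110x/1110/11110)

Answer: 4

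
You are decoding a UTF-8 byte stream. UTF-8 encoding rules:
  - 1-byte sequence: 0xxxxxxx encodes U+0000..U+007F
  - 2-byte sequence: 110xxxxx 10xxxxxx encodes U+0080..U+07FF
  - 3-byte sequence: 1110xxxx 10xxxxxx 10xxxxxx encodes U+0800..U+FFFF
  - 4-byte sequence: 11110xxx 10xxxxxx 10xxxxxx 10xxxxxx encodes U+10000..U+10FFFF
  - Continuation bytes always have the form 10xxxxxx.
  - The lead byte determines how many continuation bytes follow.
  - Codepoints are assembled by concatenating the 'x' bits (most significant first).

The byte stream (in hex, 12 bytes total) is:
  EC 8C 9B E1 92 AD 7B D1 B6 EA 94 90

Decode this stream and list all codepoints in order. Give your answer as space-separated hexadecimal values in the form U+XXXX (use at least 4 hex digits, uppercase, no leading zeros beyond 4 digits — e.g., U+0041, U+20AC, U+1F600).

Byte[0]=EC: 3-byte lead, need 2 cont bytes. acc=0xC
Byte[1]=8C: continuation. acc=(acc<<6)|0x0C=0x30C
Byte[2]=9B: continuation. acc=(acc<<6)|0x1B=0xC31B
Completed: cp=U+C31B (starts at byte 0)
Byte[3]=E1: 3-byte lead, need 2 cont bytes. acc=0x1
Byte[4]=92: continuation. acc=(acc<<6)|0x12=0x52
Byte[5]=AD: continuation. acc=(acc<<6)|0x2D=0x14AD
Completed: cp=U+14AD (starts at byte 3)
Byte[6]=7B: 1-byte ASCII. cp=U+007B
Byte[7]=D1: 2-byte lead, need 1 cont bytes. acc=0x11
Byte[8]=B6: continuation. acc=(acc<<6)|0x36=0x476
Completed: cp=U+0476 (starts at byte 7)
Byte[9]=EA: 3-byte lead, need 2 cont bytes. acc=0xA
Byte[10]=94: continuation. acc=(acc<<6)|0x14=0x294
Byte[11]=90: continuation. acc=(acc<<6)|0x10=0xA510
Completed: cp=U+A510 (starts at byte 9)

Answer: U+C31B U+14AD U+007B U+0476 U+A510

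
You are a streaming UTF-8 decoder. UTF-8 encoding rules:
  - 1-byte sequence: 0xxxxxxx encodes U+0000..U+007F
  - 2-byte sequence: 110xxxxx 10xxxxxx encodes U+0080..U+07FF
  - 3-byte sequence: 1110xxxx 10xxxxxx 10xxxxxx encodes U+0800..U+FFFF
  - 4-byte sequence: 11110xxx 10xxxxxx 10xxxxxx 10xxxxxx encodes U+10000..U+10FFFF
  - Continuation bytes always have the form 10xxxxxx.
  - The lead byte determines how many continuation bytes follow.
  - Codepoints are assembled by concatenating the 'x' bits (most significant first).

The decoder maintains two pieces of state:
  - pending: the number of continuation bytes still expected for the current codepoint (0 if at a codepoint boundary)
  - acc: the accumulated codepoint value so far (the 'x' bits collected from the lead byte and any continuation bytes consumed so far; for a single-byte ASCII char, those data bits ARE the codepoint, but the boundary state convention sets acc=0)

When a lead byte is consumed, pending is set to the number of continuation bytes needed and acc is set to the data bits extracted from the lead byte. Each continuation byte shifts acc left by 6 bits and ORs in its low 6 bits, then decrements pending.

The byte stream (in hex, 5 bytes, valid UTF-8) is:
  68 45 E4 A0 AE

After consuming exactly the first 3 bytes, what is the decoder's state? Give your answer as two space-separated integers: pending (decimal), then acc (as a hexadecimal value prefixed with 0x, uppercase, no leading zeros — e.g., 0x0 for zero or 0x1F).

Byte[0]=68: 1-byte. pending=0, acc=0x0
Byte[1]=45: 1-byte. pending=0, acc=0x0
Byte[2]=E4: 3-byte lead. pending=2, acc=0x4

Answer: 2 0x4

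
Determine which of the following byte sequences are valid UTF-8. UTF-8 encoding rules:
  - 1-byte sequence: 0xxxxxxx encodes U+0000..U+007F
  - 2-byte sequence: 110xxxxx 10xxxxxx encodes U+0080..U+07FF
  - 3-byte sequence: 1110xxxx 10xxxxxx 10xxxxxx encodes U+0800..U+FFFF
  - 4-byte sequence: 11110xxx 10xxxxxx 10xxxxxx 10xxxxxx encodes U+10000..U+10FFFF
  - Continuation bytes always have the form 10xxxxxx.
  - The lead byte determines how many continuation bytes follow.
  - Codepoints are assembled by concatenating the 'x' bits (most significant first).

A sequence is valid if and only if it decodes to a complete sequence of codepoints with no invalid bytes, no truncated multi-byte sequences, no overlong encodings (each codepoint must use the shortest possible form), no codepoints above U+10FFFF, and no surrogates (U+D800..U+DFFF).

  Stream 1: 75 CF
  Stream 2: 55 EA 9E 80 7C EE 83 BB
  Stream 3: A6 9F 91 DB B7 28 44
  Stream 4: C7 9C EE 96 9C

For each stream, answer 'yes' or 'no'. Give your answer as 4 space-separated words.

Stream 1: error at byte offset 2. INVALID
Stream 2: decodes cleanly. VALID
Stream 3: error at byte offset 0. INVALID
Stream 4: decodes cleanly. VALID

Answer: no yes no yes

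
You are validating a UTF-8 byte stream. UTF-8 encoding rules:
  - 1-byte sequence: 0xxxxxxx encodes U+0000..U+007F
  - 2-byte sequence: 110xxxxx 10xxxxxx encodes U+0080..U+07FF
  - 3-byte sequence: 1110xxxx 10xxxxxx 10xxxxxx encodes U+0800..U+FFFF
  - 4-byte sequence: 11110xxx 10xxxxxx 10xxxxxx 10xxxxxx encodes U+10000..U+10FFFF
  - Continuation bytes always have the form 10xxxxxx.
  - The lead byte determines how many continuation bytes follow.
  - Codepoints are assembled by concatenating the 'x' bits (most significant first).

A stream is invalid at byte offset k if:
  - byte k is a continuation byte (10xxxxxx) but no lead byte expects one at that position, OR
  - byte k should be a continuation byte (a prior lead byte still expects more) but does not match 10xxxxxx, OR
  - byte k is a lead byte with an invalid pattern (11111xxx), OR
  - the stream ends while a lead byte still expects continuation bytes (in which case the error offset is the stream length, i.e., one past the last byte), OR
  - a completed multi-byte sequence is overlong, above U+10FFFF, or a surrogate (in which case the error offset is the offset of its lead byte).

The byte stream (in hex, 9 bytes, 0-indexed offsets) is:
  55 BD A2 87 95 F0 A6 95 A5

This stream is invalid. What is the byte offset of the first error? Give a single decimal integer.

Byte[0]=55: 1-byte ASCII. cp=U+0055
Byte[1]=BD: INVALID lead byte (not 0xxx/110x/1110/11110)

Answer: 1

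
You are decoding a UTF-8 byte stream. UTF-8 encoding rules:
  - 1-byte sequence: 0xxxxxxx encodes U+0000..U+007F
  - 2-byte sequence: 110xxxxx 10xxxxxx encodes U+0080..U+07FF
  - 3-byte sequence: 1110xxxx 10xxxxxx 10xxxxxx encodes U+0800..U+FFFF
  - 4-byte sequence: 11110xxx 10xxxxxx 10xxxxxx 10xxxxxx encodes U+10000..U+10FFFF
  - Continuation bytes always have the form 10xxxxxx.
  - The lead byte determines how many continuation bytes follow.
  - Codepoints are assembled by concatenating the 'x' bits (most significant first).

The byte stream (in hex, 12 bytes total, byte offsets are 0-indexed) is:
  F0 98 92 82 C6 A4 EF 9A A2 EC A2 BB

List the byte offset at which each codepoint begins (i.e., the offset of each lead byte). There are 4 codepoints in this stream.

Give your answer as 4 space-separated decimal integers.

Byte[0]=F0: 4-byte lead, need 3 cont bytes. acc=0x0
Byte[1]=98: continuation. acc=(acc<<6)|0x18=0x18
Byte[2]=92: continuation. acc=(acc<<6)|0x12=0x612
Byte[3]=82: continuation. acc=(acc<<6)|0x02=0x18482
Completed: cp=U+18482 (starts at byte 0)
Byte[4]=C6: 2-byte lead, need 1 cont bytes. acc=0x6
Byte[5]=A4: continuation. acc=(acc<<6)|0x24=0x1A4
Completed: cp=U+01A4 (starts at byte 4)
Byte[6]=EF: 3-byte lead, need 2 cont bytes. acc=0xF
Byte[7]=9A: continuation. acc=(acc<<6)|0x1A=0x3DA
Byte[8]=A2: continuation. acc=(acc<<6)|0x22=0xF6A2
Completed: cp=U+F6A2 (starts at byte 6)
Byte[9]=EC: 3-byte lead, need 2 cont bytes. acc=0xC
Byte[10]=A2: continuation. acc=(acc<<6)|0x22=0x322
Byte[11]=BB: continuation. acc=(acc<<6)|0x3B=0xC8BB
Completed: cp=U+C8BB (starts at byte 9)

Answer: 0 4 6 9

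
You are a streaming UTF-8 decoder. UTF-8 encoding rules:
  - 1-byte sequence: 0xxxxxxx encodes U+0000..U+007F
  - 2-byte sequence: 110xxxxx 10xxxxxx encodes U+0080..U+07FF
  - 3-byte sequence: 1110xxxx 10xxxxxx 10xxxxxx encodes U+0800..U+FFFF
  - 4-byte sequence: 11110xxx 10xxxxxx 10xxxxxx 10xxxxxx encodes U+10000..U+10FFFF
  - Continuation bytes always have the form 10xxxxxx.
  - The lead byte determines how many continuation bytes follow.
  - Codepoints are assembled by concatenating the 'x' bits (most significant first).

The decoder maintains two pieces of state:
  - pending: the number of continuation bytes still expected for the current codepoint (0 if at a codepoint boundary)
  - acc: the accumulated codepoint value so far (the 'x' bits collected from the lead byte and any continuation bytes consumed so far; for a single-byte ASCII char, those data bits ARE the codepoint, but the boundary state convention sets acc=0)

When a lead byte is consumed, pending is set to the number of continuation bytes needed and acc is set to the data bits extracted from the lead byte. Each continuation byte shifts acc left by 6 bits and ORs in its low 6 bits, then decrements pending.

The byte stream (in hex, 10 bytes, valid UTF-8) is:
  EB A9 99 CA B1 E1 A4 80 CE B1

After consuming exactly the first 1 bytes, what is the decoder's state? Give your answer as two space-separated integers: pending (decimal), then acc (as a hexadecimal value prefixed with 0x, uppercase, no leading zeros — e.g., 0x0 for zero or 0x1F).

Byte[0]=EB: 3-byte lead. pending=2, acc=0xB

Answer: 2 0xB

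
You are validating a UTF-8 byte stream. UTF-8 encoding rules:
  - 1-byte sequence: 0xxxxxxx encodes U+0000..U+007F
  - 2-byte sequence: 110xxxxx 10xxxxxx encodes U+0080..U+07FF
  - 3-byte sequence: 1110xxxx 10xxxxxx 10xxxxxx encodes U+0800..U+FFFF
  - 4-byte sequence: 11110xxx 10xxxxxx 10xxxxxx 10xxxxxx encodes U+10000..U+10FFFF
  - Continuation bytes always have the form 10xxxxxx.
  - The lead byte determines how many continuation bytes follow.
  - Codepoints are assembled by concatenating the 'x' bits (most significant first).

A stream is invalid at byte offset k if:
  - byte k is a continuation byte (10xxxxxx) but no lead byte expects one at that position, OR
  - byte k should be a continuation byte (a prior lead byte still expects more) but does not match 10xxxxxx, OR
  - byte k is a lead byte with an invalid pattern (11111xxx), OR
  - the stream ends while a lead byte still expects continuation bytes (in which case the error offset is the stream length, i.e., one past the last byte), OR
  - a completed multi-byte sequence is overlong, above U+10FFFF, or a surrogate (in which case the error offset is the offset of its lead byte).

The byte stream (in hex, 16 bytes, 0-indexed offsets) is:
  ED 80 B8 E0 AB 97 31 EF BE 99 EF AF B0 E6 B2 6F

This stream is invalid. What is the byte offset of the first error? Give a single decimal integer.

Byte[0]=ED: 3-byte lead, need 2 cont bytes. acc=0xD
Byte[1]=80: continuation. acc=(acc<<6)|0x00=0x340
Byte[2]=B8: continuation. acc=(acc<<6)|0x38=0xD038
Completed: cp=U+D038 (starts at byte 0)
Byte[3]=E0: 3-byte lead, need 2 cont bytes. acc=0x0
Byte[4]=AB: continuation. acc=(acc<<6)|0x2B=0x2B
Byte[5]=97: continuation. acc=(acc<<6)|0x17=0xAD7
Completed: cp=U+0AD7 (starts at byte 3)
Byte[6]=31: 1-byte ASCII. cp=U+0031
Byte[7]=EF: 3-byte lead, need 2 cont bytes. acc=0xF
Byte[8]=BE: continuation. acc=(acc<<6)|0x3E=0x3FE
Byte[9]=99: continuation. acc=(acc<<6)|0x19=0xFF99
Completed: cp=U+FF99 (starts at byte 7)
Byte[10]=EF: 3-byte lead, need 2 cont bytes. acc=0xF
Byte[11]=AF: continuation. acc=(acc<<6)|0x2F=0x3EF
Byte[12]=B0: continuation. acc=(acc<<6)|0x30=0xFBF0
Completed: cp=U+FBF0 (starts at byte 10)
Byte[13]=E6: 3-byte lead, need 2 cont bytes. acc=0x6
Byte[14]=B2: continuation. acc=(acc<<6)|0x32=0x1B2
Byte[15]=6F: expected 10xxxxxx continuation. INVALID

Answer: 15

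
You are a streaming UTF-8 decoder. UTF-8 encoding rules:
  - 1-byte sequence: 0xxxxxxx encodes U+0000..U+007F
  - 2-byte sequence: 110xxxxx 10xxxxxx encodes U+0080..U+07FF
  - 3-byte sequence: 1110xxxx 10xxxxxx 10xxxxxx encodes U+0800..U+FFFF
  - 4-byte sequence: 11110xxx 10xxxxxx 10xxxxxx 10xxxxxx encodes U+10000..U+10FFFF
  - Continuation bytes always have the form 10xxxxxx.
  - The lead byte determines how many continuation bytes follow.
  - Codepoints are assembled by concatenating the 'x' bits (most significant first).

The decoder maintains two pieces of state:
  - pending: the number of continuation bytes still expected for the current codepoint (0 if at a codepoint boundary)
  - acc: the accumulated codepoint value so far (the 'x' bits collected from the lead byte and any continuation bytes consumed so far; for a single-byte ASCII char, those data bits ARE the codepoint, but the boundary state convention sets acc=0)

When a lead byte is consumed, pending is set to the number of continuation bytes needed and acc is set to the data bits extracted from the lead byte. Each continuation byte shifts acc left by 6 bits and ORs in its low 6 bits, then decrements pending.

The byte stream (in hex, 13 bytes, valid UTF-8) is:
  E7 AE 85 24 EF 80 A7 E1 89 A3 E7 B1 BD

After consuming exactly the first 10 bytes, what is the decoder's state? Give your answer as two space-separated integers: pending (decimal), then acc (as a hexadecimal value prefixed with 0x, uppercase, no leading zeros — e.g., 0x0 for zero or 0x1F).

Answer: 0 0x1263

Derivation:
Byte[0]=E7: 3-byte lead. pending=2, acc=0x7
Byte[1]=AE: continuation. acc=(acc<<6)|0x2E=0x1EE, pending=1
Byte[2]=85: continuation. acc=(acc<<6)|0x05=0x7B85, pending=0
Byte[3]=24: 1-byte. pending=0, acc=0x0
Byte[4]=EF: 3-byte lead. pending=2, acc=0xF
Byte[5]=80: continuation. acc=(acc<<6)|0x00=0x3C0, pending=1
Byte[6]=A7: continuation. acc=(acc<<6)|0x27=0xF027, pending=0
Byte[7]=E1: 3-byte lead. pending=2, acc=0x1
Byte[8]=89: continuation. acc=(acc<<6)|0x09=0x49, pending=1
Byte[9]=A3: continuation. acc=(acc<<6)|0x23=0x1263, pending=0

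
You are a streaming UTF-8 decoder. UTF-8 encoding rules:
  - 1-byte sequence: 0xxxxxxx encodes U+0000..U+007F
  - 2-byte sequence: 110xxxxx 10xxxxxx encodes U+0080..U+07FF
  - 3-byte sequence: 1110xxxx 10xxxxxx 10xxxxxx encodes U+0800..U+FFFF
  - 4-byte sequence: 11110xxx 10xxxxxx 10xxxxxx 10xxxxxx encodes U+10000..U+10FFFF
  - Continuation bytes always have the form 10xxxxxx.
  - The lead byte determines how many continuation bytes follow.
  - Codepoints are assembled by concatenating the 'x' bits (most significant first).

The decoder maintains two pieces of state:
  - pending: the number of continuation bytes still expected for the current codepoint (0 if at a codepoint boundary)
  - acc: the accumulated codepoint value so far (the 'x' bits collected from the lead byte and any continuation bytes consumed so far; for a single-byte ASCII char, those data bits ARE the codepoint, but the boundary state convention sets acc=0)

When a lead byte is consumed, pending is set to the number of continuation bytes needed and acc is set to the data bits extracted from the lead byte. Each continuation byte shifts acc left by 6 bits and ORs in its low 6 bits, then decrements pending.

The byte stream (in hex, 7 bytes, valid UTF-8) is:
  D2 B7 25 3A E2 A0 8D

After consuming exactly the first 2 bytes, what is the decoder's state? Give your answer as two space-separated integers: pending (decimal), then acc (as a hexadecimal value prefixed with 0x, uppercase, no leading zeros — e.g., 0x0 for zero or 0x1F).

Answer: 0 0x4B7

Derivation:
Byte[0]=D2: 2-byte lead. pending=1, acc=0x12
Byte[1]=B7: continuation. acc=(acc<<6)|0x37=0x4B7, pending=0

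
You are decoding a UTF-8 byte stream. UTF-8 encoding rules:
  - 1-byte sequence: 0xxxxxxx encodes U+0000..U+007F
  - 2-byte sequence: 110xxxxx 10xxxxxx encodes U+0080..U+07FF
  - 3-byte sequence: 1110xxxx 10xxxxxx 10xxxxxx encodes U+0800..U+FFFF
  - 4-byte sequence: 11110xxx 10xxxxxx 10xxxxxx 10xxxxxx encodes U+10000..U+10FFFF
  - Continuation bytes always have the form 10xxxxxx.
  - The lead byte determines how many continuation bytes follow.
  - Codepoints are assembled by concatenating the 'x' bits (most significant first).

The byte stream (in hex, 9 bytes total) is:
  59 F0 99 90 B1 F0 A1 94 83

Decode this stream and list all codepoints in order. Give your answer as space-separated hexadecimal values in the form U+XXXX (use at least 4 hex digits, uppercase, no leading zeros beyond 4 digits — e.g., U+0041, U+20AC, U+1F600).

Answer: U+0059 U+19431 U+21503

Derivation:
Byte[0]=59: 1-byte ASCII. cp=U+0059
Byte[1]=F0: 4-byte lead, need 3 cont bytes. acc=0x0
Byte[2]=99: continuation. acc=(acc<<6)|0x19=0x19
Byte[3]=90: continuation. acc=(acc<<6)|0x10=0x650
Byte[4]=B1: continuation. acc=(acc<<6)|0x31=0x19431
Completed: cp=U+19431 (starts at byte 1)
Byte[5]=F0: 4-byte lead, need 3 cont bytes. acc=0x0
Byte[6]=A1: continuation. acc=(acc<<6)|0x21=0x21
Byte[7]=94: continuation. acc=(acc<<6)|0x14=0x854
Byte[8]=83: continuation. acc=(acc<<6)|0x03=0x21503
Completed: cp=U+21503 (starts at byte 5)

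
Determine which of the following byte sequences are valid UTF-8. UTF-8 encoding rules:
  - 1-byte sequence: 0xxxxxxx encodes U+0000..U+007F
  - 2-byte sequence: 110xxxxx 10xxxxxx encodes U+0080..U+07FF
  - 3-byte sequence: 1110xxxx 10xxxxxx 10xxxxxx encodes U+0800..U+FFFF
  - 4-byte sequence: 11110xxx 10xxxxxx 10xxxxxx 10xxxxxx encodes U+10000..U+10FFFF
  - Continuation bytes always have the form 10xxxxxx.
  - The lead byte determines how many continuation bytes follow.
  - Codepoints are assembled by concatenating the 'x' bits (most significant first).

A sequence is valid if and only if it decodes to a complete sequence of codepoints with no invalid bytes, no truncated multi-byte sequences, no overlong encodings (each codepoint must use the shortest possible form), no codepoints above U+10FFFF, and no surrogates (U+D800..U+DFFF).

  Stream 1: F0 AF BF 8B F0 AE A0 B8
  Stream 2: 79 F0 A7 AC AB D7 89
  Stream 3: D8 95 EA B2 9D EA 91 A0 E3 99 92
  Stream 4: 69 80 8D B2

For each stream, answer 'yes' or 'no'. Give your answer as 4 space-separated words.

Answer: yes yes yes no

Derivation:
Stream 1: decodes cleanly. VALID
Stream 2: decodes cleanly. VALID
Stream 3: decodes cleanly. VALID
Stream 4: error at byte offset 1. INVALID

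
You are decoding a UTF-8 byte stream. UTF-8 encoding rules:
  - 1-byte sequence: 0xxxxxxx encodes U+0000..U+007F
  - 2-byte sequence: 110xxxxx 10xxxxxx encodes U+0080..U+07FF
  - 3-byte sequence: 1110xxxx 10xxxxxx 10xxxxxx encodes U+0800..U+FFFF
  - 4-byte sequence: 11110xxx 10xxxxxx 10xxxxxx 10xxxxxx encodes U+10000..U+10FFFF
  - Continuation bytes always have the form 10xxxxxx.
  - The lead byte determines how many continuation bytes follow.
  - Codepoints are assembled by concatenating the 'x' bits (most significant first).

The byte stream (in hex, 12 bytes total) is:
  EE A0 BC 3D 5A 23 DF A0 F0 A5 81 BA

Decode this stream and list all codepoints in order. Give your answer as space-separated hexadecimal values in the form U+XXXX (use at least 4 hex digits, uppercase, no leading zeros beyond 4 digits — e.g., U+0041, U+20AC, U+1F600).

Answer: U+E83C U+003D U+005A U+0023 U+07E0 U+2507A

Derivation:
Byte[0]=EE: 3-byte lead, need 2 cont bytes. acc=0xE
Byte[1]=A0: continuation. acc=(acc<<6)|0x20=0x3A0
Byte[2]=BC: continuation. acc=(acc<<6)|0x3C=0xE83C
Completed: cp=U+E83C (starts at byte 0)
Byte[3]=3D: 1-byte ASCII. cp=U+003D
Byte[4]=5A: 1-byte ASCII. cp=U+005A
Byte[5]=23: 1-byte ASCII. cp=U+0023
Byte[6]=DF: 2-byte lead, need 1 cont bytes. acc=0x1F
Byte[7]=A0: continuation. acc=(acc<<6)|0x20=0x7E0
Completed: cp=U+07E0 (starts at byte 6)
Byte[8]=F0: 4-byte lead, need 3 cont bytes. acc=0x0
Byte[9]=A5: continuation. acc=(acc<<6)|0x25=0x25
Byte[10]=81: continuation. acc=(acc<<6)|0x01=0x941
Byte[11]=BA: continuation. acc=(acc<<6)|0x3A=0x2507A
Completed: cp=U+2507A (starts at byte 8)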